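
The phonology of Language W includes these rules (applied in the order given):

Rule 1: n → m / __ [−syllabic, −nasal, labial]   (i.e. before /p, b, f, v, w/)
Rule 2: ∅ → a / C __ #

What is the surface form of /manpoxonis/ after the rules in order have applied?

Rule 1 (nasal place assimilation): /n/ precedes the labial consonant /p/, so it assimilates in place to [m]. /manpoxonis/ → mampoxonis.
Rule 2 (final a-epenthesis): the form ends in the consonant /s/, so [a] is inserted word-finally. /mampoxonis/ → mampoxonisa.

mampoxonisa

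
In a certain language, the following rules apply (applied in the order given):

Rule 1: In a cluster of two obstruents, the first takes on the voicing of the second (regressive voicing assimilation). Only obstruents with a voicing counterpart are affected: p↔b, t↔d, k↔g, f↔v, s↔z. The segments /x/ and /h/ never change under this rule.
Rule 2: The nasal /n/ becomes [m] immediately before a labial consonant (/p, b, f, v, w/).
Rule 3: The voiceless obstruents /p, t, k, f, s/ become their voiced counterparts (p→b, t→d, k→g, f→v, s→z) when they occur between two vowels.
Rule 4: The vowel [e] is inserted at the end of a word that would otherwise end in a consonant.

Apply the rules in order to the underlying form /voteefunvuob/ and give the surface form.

Rule 1 (regressive voicing assimilation): no segment meets the environment; /voteefunvuob/ is unchanged.
Rule 2 (nasal place assimilation): /n/ precedes the labial consonant /v/, so it assimilates in place to [m]. /voteefunvuob/ → voteefumvuob.
Rule 3 (intervocalic voicing): /t/ is a voiceless obstruent between vowels /o/ and /e/, so it voices to [d]. /f/ is a voiceless obstruent between vowels /e/ and /u/, so it voices to [v]. /voteefumvuob/ → vodeevumvuob.
Rule 4 (final e-epenthesis): the form ends in the consonant /b/, so [e] is inserted word-finally. /vodeevumvuob/ → vodeevumvuobe.

vodeevumvuobe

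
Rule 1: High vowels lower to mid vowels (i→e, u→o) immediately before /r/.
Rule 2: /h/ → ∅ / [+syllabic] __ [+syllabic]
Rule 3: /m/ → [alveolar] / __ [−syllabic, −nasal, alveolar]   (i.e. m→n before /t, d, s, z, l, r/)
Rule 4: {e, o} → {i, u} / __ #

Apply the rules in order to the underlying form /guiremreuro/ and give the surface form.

Rule 1 (pre-rhotic lowering): /i/ is a high vowel immediately before /r/, so it lowers to [e]. /u/ is a high vowel immediately before /r/, so it lowers to [o]. /guiremreuro/ → gueremreoro.
Rule 2 (intervocalic h-deletion): no segment meets the environment; /gueremreoro/ is unchanged.
Rule 3 (nasal place assimilation): /m/ precedes the alveolar consonant /r/, so it assimilates in place to [n]. /gueremreoro/ → guerenreoro.
Rule 4 (final vowel raising): /o/ is a mid vowel in word-final position, so it raises to [u]. /guerenreoro/ → guerenreoru.

guerenreoru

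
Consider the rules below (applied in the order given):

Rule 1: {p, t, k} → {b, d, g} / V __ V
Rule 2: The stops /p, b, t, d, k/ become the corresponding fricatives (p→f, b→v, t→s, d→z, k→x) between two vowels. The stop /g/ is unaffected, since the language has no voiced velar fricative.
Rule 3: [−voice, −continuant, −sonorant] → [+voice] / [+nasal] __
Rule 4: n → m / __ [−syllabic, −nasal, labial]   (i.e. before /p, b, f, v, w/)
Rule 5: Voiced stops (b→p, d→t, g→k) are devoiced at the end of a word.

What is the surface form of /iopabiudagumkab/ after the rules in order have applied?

Rule 1 (intervocalic voicing): /p/ is a voiceless stop between vowels /o/ and /a/, so it voices to [b]. /iopabiudagumkab/ → iobabiudagumkab.
Rule 2 (intervocalic spirantization): /b/ is a stop between vowels /o/ and /a/, so it spirantizes to the fricative [v]. /b/ is a stop between vowels /a/ and /i/, so it spirantizes to the fricative [v]. /d/ is a stop between vowels /u/ and /a/, so it spirantizes to the fricative [z]. /iobabiudagumkab/ → iovaviuzagumkab.
Rule 3 (post-nasal voicing): /k/ is a voiceless stop immediately after the nasal /m/, so it voices to [g]. /iovaviuzagumkab/ → iovaviuzagumgab.
Rule 4 (nasal place assimilation): no segment meets the environment; /iovaviuzagumgab/ is unchanged.
Rule 5 (final devoicing): /b/ is a voiced stop in word-final position, so it devoices to [p]. /iovaviuzagumgab/ → iovaviuzagumgap.

iovaviuzagumgap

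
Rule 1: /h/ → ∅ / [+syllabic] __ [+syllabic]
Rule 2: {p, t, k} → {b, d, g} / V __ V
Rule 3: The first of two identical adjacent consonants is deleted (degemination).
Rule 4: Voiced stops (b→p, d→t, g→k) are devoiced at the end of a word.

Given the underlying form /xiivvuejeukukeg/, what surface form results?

xiivuejeugugek

Rule 1 (intervocalic h-deletion): no segment meets the environment; /xiivvuejeukukeg/ is unchanged.
Rule 2 (intervocalic voicing): /k/ is a voiceless stop between vowels /u/ and /u/, so it voices to [g]. /k/ is a voiceless stop between vowels /u/ and /e/, so it voices to [g]. /xiivvuejeukukeg/ → xiivvuejeugugeg.
Rule 3 (degemination): /vv/ is a geminate; the first /v/ deletes. /xiivvuejeugugeg/ → xiivuejeugugeg.
Rule 4 (final devoicing): /g/ is a voiced stop in word-final position, so it devoices to [k]. /xiivuejeugugeg/ → xiivuejeugugek.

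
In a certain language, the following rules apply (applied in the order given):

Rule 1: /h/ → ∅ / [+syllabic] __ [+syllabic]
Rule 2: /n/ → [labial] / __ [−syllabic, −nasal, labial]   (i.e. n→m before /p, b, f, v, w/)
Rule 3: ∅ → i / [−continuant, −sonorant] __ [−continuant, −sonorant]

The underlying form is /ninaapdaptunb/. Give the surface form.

Rule 1 (intervocalic h-deletion): no segment meets the environment; /ninaapdaptunb/ is unchanged.
Rule 2 (nasal place assimilation): /n/ precedes the labial consonant /b/, so it assimilates in place to [m]. /ninaapdaptunb/ → ninaapdaptumb.
Rule 3 (stop-cluster i-epenthesis): /p/ and /d/ form a stop–stop cluster, so [i] is inserted between them. /p/ and /t/ form a stop–stop cluster, so [i] is inserted between them. /ninaapdaptumb/ → ninaapidapitumb.

ninaapidapitumb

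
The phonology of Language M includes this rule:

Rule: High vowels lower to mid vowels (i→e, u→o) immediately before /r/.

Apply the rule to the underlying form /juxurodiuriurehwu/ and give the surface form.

juxorodioriorehwu

/u/ is a high vowel immediately before /r/, so it lowers to [o].
/u/ is a high vowel immediately before /r/, so it lowers to [o].
/u/ is a high vowel immediately before /r/, so it lowers to [o].
The other instances of /u/, /i/ do not occur in the required environment and remain unchanged.
Surface form: [juxorodioriorehwu].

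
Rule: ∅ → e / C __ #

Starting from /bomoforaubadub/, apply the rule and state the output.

bomoforaubadube

the form ends in the consonant /b/, so [e] is inserted word-finally.
Surface form: [bomoforaubadube].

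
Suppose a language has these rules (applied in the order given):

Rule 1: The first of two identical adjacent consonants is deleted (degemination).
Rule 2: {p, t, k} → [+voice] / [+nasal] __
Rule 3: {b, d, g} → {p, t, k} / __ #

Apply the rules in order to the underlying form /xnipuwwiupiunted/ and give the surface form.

xnipuwiupiundet

Rule 1 (degemination): /ww/ is a geminate; the first /w/ deletes. /xnipuwwiupiunted/ → xnipuwiupiunted.
Rule 2 (post-nasal voicing): /t/ is a voiceless stop immediately after the nasal /n/, so it voices to [d]. /xnipuwiupiunted/ → xnipuwiupiunded.
Rule 3 (final devoicing): /d/ is a voiced stop in word-final position, so it devoices to [t]. /xnipuwiupiunded/ → xnipuwiupiundet.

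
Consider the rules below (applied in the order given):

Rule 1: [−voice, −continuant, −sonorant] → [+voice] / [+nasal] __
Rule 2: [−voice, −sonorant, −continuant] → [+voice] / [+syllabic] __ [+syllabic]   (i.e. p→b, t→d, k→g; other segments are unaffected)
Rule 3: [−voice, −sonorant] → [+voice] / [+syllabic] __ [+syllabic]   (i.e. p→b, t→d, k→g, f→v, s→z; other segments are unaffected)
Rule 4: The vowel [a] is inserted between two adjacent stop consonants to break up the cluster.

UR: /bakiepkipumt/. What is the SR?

bagiepakibumd

Rule 1 (post-nasal voicing): /t/ is a voiceless stop immediately after the nasal /m/, so it voices to [d]. /bakiepkipumt/ → bakiepkipumd.
Rule 2 (intervocalic voicing): /k/ is a voiceless stop between vowels /a/ and /i/, so it voices to [g]. /p/ is a voiceless stop between vowels /i/ and /u/, so it voices to [b]. /bakiepkipumd/ → bagiepkibumd.
Rule 3 (intervocalic voicing): no segment meets the environment; /bagiepkibumd/ is unchanged.
Rule 4 (stop-cluster a-epenthesis): /p/ and /k/ form a stop–stop cluster, so [a] is inserted between them. /bagiepkibumd/ → bagiepakibumd.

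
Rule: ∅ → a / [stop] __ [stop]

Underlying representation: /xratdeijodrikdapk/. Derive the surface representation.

/t/ and /d/ form a stop–stop cluster, so [a] is inserted between them.
/k/ and /d/ form a stop–stop cluster, so [a] is inserted between them.
/p/ and /k/ form a stop–stop cluster, so [a] is inserted between them.
Surface form: [xratadeijodrikadapak].

xratadeijodrikadapak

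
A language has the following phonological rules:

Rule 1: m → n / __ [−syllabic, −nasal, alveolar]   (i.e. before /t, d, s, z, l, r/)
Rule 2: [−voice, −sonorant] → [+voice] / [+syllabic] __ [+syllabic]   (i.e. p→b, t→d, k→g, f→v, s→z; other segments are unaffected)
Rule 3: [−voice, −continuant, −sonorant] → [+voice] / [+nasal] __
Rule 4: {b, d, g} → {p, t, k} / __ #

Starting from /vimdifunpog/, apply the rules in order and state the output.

Rule 1 (nasal place assimilation): /m/ precedes the alveolar consonant /d/, so it assimilates in place to [n]. /vimdifunpog/ → vindifunpog.
Rule 2 (intervocalic voicing): /f/ is a voiceless obstruent between vowels /i/ and /u/, so it voices to [v]. /vindifunpog/ → vindivunpog.
Rule 3 (post-nasal voicing): /p/ is a voiceless stop immediately after the nasal /n/, so it voices to [b]. /vindivunpog/ → vindivunbog.
Rule 4 (final devoicing): /g/ is a voiced stop in word-final position, so it devoices to [k]. /vindivunbog/ → vindivunbok.

vindivunbok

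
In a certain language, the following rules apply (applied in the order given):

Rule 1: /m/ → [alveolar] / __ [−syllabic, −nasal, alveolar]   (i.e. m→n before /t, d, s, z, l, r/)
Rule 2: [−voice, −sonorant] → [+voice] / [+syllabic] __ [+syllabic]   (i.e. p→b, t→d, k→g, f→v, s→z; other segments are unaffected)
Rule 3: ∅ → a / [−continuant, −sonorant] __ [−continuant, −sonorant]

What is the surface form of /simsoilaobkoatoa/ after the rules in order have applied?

Rule 1 (nasal place assimilation): /m/ precedes the alveolar consonant /s/, so it assimilates in place to [n]. /simsoilaobkoatoa/ → sinsoilaobkoatoa.
Rule 2 (intervocalic voicing): /t/ is a voiceless obstruent between vowels /a/ and /o/, so it voices to [d]. /sinsoilaobkoatoa/ → sinsoilaobkoadoa.
Rule 3 (stop-cluster a-epenthesis): /b/ and /k/ form a stop–stop cluster, so [a] is inserted between them. /sinsoilaobkoadoa/ → sinsoilaobakoadoa.

sinsoilaobakoadoa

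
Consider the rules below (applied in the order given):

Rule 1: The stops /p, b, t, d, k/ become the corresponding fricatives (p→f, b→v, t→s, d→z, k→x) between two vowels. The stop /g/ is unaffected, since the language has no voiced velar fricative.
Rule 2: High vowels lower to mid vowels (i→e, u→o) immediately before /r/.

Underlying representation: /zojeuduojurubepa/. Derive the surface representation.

zojeuzuojoruvefa

Rule 1 (intervocalic spirantization): /d/ is a stop between vowels /u/ and /u/, so it spirantizes to the fricative [z]. /b/ is a stop between vowels /u/ and /e/, so it spirantizes to the fricative [v]. /p/ is a stop between vowels /e/ and /a/, so it spirantizes to the fricative [f]. /zojeuduojurubepa/ → zojeuzuojuruvefa.
Rule 2 (pre-rhotic lowering): /u/ is a high vowel immediately before /r/, so it lowers to [o]. /zojeuzuojuruvefa/ → zojeuzuojoruvefa.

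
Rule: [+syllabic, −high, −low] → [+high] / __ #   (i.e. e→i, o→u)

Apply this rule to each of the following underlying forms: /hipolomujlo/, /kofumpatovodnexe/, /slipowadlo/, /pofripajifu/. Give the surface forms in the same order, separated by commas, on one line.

/hipolomujlo/: /o/ is a mid vowel in word-final position, so it raises to [u]. → [hipolomujlu].
/kofumpatovodnexe/: /e/ is a mid vowel in word-final position, so it raises to [i]. → [kofumpatovodnexi].
/slipowadlo/: /o/ is a mid vowel in word-final position, so it raises to [u]. → [slipowadlu].
/pofripajifu/: the rule's environment is not met; surfaces unchanged as [pofripajifu].

hipolomujlu, kofumpatovodnexi, slipowadlu, pofripajifu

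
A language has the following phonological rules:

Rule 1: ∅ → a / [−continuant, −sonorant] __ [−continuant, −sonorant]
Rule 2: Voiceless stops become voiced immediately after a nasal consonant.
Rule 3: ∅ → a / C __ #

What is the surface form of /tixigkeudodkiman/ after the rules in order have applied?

Rule 1 (stop-cluster a-epenthesis): /g/ and /k/ form a stop–stop cluster, so [a] is inserted between them. /d/ and /k/ form a stop–stop cluster, so [a] is inserted between them. /tixigkeudodkiman/ → tixigakeudodakiman.
Rule 2 (post-nasal voicing): no segment meets the environment; /tixigakeudodakiman/ is unchanged.
Rule 3 (final a-epenthesis): the form ends in the consonant /n/, so [a] is inserted word-finally. /tixigakeudodakiman/ → tixigakeudodakimana.

tixigakeudodakimana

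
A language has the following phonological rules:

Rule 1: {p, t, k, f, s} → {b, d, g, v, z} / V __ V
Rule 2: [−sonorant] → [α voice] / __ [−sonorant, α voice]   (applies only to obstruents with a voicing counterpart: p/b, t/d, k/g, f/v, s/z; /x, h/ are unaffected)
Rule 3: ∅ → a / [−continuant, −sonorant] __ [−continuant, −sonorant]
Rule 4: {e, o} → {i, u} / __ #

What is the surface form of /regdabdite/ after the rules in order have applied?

regadabadidi

Rule 1 (intervocalic voicing): /t/ is a voiceless obstruent between vowels /i/ and /e/, so it voices to [d]. /regdabdite/ → regdabdide.
Rule 2 (regressive voicing assimilation): no segment meets the environment; /regdabdide/ is unchanged.
Rule 3 (stop-cluster a-epenthesis): /g/ and /d/ form a stop–stop cluster, so [a] is inserted between them. /b/ and /d/ form a stop–stop cluster, so [a] is inserted between them. /regdabdide/ → regadabadide.
Rule 4 (final vowel raising): /e/ is a mid vowel in word-final position, so it raises to [i]. /regadabadide/ → regadabadidi.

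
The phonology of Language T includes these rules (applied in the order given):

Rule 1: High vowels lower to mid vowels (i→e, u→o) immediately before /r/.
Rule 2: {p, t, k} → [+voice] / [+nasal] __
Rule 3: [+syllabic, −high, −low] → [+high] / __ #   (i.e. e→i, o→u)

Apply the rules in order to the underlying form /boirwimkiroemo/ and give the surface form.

Rule 1 (pre-rhotic lowering): /i/ is a high vowel immediately before /r/, so it lowers to [e]. /i/ is a high vowel immediately before /r/, so it lowers to [e]. /boirwimkiroemo/ → boerwimkeroemo.
Rule 2 (post-nasal voicing): /k/ is a voiceless stop immediately after the nasal /m/, so it voices to [g]. /boerwimkeroemo/ → boerwimgeroemo.
Rule 3 (final vowel raising): /o/ is a mid vowel in word-final position, so it raises to [u]. /boerwimgeroemo/ → boerwimgeroemu.

boerwimgeroemu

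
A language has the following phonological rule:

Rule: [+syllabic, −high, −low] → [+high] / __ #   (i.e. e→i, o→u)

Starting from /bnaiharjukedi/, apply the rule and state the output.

No segment of /bnaiharjukedi/ meets the structural description of the rule, so the form surfaces unchanged.

bnaiharjukedi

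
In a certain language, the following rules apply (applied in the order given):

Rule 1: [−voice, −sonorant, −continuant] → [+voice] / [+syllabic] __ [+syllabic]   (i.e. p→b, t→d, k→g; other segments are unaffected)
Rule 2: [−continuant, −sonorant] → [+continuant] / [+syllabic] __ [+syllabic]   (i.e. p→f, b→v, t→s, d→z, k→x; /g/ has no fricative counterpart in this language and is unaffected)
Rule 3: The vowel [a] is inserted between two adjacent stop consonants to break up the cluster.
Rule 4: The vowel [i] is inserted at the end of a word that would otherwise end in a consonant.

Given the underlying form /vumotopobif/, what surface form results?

vumozovovifi

Rule 1 (intervocalic voicing): /t/ is a voiceless stop between vowels /o/ and /o/, so it voices to [d]. /p/ is a voiceless stop between vowels /o/ and /o/, so it voices to [b]. /vumotopobif/ → vumodobobif.
Rule 2 (intervocalic spirantization): /d/ is a stop between vowels /o/ and /o/, so it spirantizes to the fricative [z]. /b/ is a stop between vowels /o/ and /o/, so it spirantizes to the fricative [v]. /b/ is a stop between vowels /o/ and /i/, so it spirantizes to the fricative [v]. /vumodobobif/ → vumozovovif.
Rule 3 (stop-cluster a-epenthesis): no segment meets the environment; /vumozovovif/ is unchanged.
Rule 4 (final i-epenthesis): the form ends in the consonant /f/, so [i] is inserted word-finally. /vumozovovif/ → vumozovovifi.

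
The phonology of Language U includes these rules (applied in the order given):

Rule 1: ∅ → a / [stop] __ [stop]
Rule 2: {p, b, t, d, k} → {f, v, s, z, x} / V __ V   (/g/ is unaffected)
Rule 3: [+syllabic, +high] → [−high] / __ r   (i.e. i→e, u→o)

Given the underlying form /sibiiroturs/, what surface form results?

Rule 1 (stop-cluster a-epenthesis): no segment meets the environment; /sibiiroturs/ is unchanged.
Rule 2 (intervocalic spirantization): /b/ is a stop between vowels /i/ and /i/, so it spirantizes to the fricative [v]. /t/ is a stop between vowels /o/ and /u/, so it spirantizes to the fricative [s]. /sibiiroturs/ → siviirosurs.
Rule 3 (pre-rhotic lowering): /i/ is a high vowel immediately before /r/, so it lowers to [e]. /u/ is a high vowel immediately before /r/, so it lowers to [o]. /siviirosurs/ → sivierosors.

sivierosors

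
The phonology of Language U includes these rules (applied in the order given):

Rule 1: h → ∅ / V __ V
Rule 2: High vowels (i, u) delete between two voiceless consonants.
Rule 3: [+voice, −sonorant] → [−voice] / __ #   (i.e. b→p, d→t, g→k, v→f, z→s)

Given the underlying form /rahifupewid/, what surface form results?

Rule 1 (intervocalic h-deletion): /h/ occurs between vowels /a/ and /i/, so it deletes. /rahifupewid/ → raifupewid.
Rule 2 (high vowel syncope): /u/ is a high vowel flanked by voiceless consonants /f/ and /p/, so it deletes. /raifupewid/ → raifpewid.
Rule 3 (final devoicing): /d/ is a voiced obstruent in word-final position, so it devoices to [t]. /raifpewid/ → raifpewit.

raifpewit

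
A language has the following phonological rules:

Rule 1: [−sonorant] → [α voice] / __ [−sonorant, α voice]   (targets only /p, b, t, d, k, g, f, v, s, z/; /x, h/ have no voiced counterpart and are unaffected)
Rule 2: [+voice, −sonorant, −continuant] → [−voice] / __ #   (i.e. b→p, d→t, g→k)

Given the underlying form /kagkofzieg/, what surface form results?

kakkovziek

Rule 1 (regressive voicing assimilation): /g/ precedes the voiceless obstruent /k/, so it devoices to [k] by assimilation. /f/ precedes the voiced obstruent /z/, so it voices to [v] by assimilation. /kagkofzieg/ → kakkovzieg.
Rule 2 (final devoicing): /g/ is a voiced stop in word-final position, so it devoices to [k]. /kakkovzieg/ → kakkovziek.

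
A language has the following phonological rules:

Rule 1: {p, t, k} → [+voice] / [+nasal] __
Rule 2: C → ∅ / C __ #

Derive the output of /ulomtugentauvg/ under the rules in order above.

Rule 1 (post-nasal voicing): /t/ is a voiceless stop immediately after the nasal /m/, so it voices to [d]. /t/ is a voiceless stop immediately after the nasal /n/, so it voices to [d]. /ulomtugentauvg/ → ulomdugendauvg.
Rule 2 (final cluster simplification): /g/ is the second consonant of a word-final cluster /vg/, so it deletes. /ulomdugendauvg/ → ulomdugendauv.

ulomdugendauv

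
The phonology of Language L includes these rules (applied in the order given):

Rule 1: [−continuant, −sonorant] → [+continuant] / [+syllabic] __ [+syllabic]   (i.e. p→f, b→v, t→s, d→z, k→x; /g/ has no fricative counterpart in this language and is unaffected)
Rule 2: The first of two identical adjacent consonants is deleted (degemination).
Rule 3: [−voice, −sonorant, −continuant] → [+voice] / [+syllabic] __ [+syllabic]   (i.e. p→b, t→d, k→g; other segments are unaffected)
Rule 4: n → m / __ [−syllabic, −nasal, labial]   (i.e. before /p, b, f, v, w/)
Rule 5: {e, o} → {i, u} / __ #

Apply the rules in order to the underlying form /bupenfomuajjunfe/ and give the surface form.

bufemfomuajumfi

Rule 1 (intervocalic spirantization): /p/ is a stop between vowels /u/ and /e/, so it spirantizes to the fricative [f]. /bupenfomuajjunfe/ → bufenfomuajjunfe.
Rule 2 (degemination): /jj/ is a geminate; the first /j/ deletes. /bufenfomuajjunfe/ → bufenfomuajunfe.
Rule 3 (intervocalic voicing): no segment meets the environment; /bufenfomuajunfe/ is unchanged.
Rule 4 (nasal place assimilation): /n/ precedes the labial consonant /f/, so it assimilates in place to [m]. /n/ precedes the labial consonant /f/, so it assimilates in place to [m]. /bufenfomuajunfe/ → bufemfomuajumfe.
Rule 5 (final vowel raising): /e/ is a mid vowel in word-final position, so it raises to [i]. /bufemfomuajumfe/ → bufemfomuajumfi.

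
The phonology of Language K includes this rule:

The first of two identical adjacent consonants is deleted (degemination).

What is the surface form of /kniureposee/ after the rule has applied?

No segment of /kniureposee/ meets the structural description of the rule, so the form surfaces unchanged.

kniureposee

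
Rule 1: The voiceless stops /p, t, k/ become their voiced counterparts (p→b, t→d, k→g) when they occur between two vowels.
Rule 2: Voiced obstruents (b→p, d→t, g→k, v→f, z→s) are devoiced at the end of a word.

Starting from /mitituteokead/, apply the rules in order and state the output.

Rule 1 (intervocalic voicing): /t/ is a voiceless stop between vowels /i/ and /i/, so it voices to [d]. /t/ is a voiceless stop between vowels /i/ and /u/, so it voices to [d]. /t/ is a voiceless stop between vowels /u/ and /e/, so it voices to [d]. /k/ is a voiceless stop between vowels /o/ and /e/, so it voices to [g]. /mitituteokead/ → mididudeogead.
Rule 2 (final devoicing): /d/ is a voiced obstruent in word-final position, so it devoices to [t]. /mididudeogead/ → mididudeogeat.

mididudeogeat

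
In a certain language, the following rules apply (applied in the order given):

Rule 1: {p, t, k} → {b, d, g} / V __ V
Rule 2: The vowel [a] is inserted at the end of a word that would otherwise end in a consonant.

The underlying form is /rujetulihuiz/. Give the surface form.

rujedulihuiza

Rule 1 (intervocalic voicing): /t/ is a voiceless stop between vowels /e/ and /u/, so it voices to [d]. /rujetulihuiz/ → rujedulihuiz.
Rule 2 (final a-epenthesis): the form ends in the consonant /z/, so [a] is inserted word-finally. /rujedulihuiz/ → rujedulihuiza.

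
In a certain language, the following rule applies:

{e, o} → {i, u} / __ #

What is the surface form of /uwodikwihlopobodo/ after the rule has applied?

/o/ is a mid vowel in word-final position, so it raises to [u].
The other instances of /o/ do not occur in the required environment and remain unchanged.
Surface form: [uwodikwihlopobodu].

uwodikwihlopobodu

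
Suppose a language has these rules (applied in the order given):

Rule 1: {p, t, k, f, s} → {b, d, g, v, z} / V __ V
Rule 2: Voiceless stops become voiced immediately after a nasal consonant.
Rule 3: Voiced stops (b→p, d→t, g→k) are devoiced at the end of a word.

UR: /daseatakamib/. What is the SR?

Rule 1 (intervocalic voicing): /s/ is a voiceless obstruent between vowels /a/ and /e/, so it voices to [z]. /t/ is a voiceless obstruent between vowels /a/ and /a/, so it voices to [d]. /k/ is a voiceless obstruent between vowels /a/ and /a/, so it voices to [g]. /daseatakamib/ → dazeadagamib.
Rule 2 (post-nasal voicing): no segment meets the environment; /dazeadagamib/ is unchanged.
Rule 3 (final devoicing): /b/ is a voiced stop in word-final position, so it devoices to [p]. /dazeadagamib/ → dazeadagamip.

dazeadagamip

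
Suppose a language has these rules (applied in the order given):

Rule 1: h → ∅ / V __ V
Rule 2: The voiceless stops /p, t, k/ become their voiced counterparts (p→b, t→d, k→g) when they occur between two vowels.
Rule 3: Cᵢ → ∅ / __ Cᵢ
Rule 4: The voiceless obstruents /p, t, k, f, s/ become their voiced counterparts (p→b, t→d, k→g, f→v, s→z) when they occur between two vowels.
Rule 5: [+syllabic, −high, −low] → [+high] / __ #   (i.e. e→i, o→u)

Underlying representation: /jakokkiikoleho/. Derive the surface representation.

jagogiigoleu

Rule 1 (intervocalic h-deletion): /h/ occurs between vowels /e/ and /o/, so it deletes. /jakokkiikoleho/ → jakokkiikoleo.
Rule 2 (intervocalic voicing): /k/ is a voiceless stop between vowels /a/ and /o/, so it voices to [g]. /k/ is a voiceless stop between vowels /i/ and /o/, so it voices to [g]. /jakokkiikoleo/ → jagokkiigoleo.
Rule 3 (degemination): /kk/ is a geminate; the first /k/ deletes. /jagokkiigoleo/ → jagokiigoleo.
Rule 4 (intervocalic voicing): /k/ is a voiceless obstruent between vowels /o/ and /i/, so it voices to [g]. /jagokiigoleo/ → jagogiigoleo.
Rule 5 (final vowel raising): /o/ is a mid vowel in word-final position, so it raises to [u]. /jagogiigoleo/ → jagogiigoleu.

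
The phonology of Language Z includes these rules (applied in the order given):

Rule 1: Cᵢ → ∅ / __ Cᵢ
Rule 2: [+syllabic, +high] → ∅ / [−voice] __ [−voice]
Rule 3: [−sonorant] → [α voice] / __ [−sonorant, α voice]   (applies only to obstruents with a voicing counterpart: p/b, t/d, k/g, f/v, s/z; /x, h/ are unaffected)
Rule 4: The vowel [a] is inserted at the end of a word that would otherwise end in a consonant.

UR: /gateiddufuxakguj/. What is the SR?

gateidufxagguja

Rule 1 (degemination): /dd/ is a geminate; the first /d/ deletes. /gateiddufuxakguj/ → gateidufuxakguj.
Rule 2 (high vowel syncope): /u/ is a high vowel flanked by voiceless consonants /f/ and /x/, so it deletes. /gateidufuxakguj/ → gateidufxakguj.
Rule 3 (regressive voicing assimilation): /k/ precedes the voiced obstruent /g/, so it voices to [g] by assimilation. /gateidufxakguj/ → gateidufxagguj.
Rule 4 (final a-epenthesis): the form ends in the consonant /j/, so [a] is inserted word-finally. /gateidufxagguj/ → gateidufxagguja.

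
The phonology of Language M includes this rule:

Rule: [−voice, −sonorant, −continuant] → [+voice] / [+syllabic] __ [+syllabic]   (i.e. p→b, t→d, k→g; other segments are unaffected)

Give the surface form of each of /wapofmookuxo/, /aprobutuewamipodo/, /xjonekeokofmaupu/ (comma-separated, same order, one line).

wabofmooguxo, aprobuduewamibodo, xjonegeogofmaubu

/wapofmookuxo/: /p/ is a voiceless stop between vowels /a/ and /o/, so it voices to [b]. /k/ is a voiceless stop between vowels /o/ and /u/, so it voices to [g]. → [wabofmooguxo].
/aprobutuewamipodo/: /t/ is a voiceless stop between vowels /u/ and /u/, so it voices to [d]. /p/ is a voiceless stop between vowels /i/ and /o/, so it voices to [b]. → [aprobuduewamibodo].
/xjonekeokofmaupu/: /k/ is a voiceless stop between vowels /e/ and /e/, so it voices to [g]. /k/ is a voiceless stop between vowels /o/ and /o/, so it voices to [g]. /p/ is a voiceless stop between vowels /u/ and /u/, so it voices to [b]. → [xjonegeogofmaubu].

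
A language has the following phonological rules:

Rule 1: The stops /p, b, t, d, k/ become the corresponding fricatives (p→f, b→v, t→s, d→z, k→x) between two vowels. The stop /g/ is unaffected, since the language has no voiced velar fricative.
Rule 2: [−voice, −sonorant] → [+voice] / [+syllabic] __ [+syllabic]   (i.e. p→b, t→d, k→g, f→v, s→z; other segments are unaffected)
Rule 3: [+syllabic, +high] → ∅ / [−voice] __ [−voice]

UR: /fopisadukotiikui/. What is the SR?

fovizazuxoziixui

Rule 1 (intervocalic spirantization): /p/ is a stop between vowels /o/ and /i/, so it spirantizes to the fricative [f]. /d/ is a stop between vowels /a/ and /u/, so it spirantizes to the fricative [z]. /k/ is a stop between vowels /u/ and /o/, so it spirantizes to the fricative [x]. /t/ is a stop between vowels /o/ and /i/, so it spirantizes to the fricative [s]. /k/ is a stop between vowels /i/ and /u/, so it spirantizes to the fricative [x]. /fopisadukotiikui/ → fofisazuxosiixui.
Rule 2 (intervocalic voicing): /f/ is a voiceless obstruent between vowels /o/ and /i/, so it voices to [v]. /s/ is a voiceless obstruent between vowels /i/ and /a/, so it voices to [z]. /s/ is a voiceless obstruent between vowels /o/ and /i/, so it voices to [z]. /fofisazuxosiixui/ → fovizazuxoziixui.
Rule 3 (high vowel syncope): no segment meets the environment; /fovizazuxoziixui/ is unchanged.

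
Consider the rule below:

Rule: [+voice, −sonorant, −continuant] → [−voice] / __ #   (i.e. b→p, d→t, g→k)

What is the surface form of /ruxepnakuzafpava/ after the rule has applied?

No segment of /ruxepnakuzafpava/ meets the structural description of the rule, so the form surfaces unchanged.

ruxepnakuzafpava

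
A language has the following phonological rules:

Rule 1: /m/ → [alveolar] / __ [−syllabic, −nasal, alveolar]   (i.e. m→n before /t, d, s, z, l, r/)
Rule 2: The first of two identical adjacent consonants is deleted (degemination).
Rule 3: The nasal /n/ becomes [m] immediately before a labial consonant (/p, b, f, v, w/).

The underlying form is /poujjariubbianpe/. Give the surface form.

Rule 1 (nasal place assimilation): no segment meets the environment; /poujjariubbianpe/ is unchanged.
Rule 2 (degemination): /jj/ is a geminate; the first /j/ deletes. /bb/ is a geminate; the first /b/ deletes. /poujjariubbianpe/ → poujariubianpe.
Rule 3 (nasal place assimilation): /n/ precedes the labial consonant /p/, so it assimilates in place to [m]. /poujariubianpe/ → poujariubiampe.

poujariubiampe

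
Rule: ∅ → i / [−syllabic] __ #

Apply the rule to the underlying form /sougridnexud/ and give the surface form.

sougridnexudi

the form ends in the consonant /d/, so [i] is inserted word-finally.
Surface form: [sougridnexudi].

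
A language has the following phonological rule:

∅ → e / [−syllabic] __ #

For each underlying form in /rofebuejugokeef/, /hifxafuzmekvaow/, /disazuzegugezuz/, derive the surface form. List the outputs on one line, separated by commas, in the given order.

/rofebuejugokeef/: the form ends in the consonant /f/, so [e] is inserted word-finally. → [rofebuejugokeefe].
/hifxafuzmekvaow/: the form ends in the consonant /w/, so [e] is inserted word-finally. → [hifxafuzmekvaowe].
/disazuzegugezuz/: the form ends in the consonant /z/, so [e] is inserted word-finally. → [disazuzegugezuze].

rofebuejugokeefe, hifxafuzmekvaowe, disazuzegugezuze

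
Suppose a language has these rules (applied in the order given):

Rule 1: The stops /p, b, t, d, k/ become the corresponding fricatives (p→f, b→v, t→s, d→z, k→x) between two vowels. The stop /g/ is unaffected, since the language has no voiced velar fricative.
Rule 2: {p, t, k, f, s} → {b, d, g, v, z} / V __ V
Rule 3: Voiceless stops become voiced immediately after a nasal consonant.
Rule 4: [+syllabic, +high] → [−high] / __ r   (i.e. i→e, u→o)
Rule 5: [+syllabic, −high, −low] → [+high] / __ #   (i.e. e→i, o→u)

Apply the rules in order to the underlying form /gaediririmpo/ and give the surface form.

gaezererimbu

Rule 1 (intervocalic spirantization): /d/ is a stop between vowels /e/ and /i/, so it spirantizes to the fricative [z]. /gaediririmpo/ → gaeziririmpo.
Rule 2 (intervocalic voicing): no segment meets the environment; /gaeziririmpo/ is unchanged.
Rule 3 (post-nasal voicing): /p/ is a voiceless stop immediately after the nasal /m/, so it voices to [b]. /gaeziririmpo/ → gaeziririmbo.
Rule 4 (pre-rhotic lowering): /i/ is a high vowel immediately before /r/, so it lowers to [e]. /i/ is a high vowel immediately before /r/, so it lowers to [e]. /gaeziririmbo/ → gaezererimbo.
Rule 5 (final vowel raising): /o/ is a mid vowel in word-final position, so it raises to [u]. /gaezererimbo/ → gaezererimbu.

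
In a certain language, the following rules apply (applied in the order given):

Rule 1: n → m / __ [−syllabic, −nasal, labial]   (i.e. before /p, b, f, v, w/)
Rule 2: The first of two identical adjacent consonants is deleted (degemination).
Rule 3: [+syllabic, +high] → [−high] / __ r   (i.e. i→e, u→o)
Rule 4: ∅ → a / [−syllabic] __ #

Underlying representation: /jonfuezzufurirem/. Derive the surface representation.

Rule 1 (nasal place assimilation): /n/ precedes the labial consonant /f/, so it assimilates in place to [m]. /jonfuezzufurirem/ → jomfuezzufurirem.
Rule 2 (degemination): /zz/ is a geminate; the first /z/ deletes. /jomfuezzufurirem/ → jomfuezufurirem.
Rule 3 (pre-rhotic lowering): /u/ is a high vowel immediately before /r/, so it lowers to [o]. /i/ is a high vowel immediately before /r/, so it lowers to [e]. /jomfuezufurirem/ → jomfuezuforerem.
Rule 4 (final a-epenthesis): the form ends in the consonant /m/, so [a] is inserted word-finally. /jomfuezuforerem/ → jomfuezuforerema.

jomfuezuforerema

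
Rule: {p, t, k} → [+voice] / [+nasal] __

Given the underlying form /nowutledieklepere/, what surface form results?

nowutledieklepere

No segment of /nowutledieklepere/ meets the structural description of the rule, so the form surfaces unchanged.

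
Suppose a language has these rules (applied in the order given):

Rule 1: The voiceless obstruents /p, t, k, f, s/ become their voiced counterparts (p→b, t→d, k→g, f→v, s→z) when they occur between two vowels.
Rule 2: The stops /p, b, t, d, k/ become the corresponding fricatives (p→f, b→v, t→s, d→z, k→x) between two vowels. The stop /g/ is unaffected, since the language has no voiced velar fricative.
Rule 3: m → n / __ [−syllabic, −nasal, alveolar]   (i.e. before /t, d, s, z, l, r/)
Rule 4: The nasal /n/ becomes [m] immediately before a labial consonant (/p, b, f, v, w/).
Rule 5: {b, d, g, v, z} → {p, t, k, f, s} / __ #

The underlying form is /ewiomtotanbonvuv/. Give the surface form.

Rule 1 (intervocalic voicing): /t/ is a voiceless obstruent between vowels /o/ and /a/, so it voices to [d]. /ewiomtotanbonvuv/ → ewiomtodanbonvuv.
Rule 2 (intervocalic spirantization): /d/ is a stop between vowels /o/ and /a/, so it spirantizes to the fricative [z]. /ewiomtodanbonvuv/ → ewiomtozanbonvuv.
Rule 3 (nasal place assimilation): /m/ precedes the alveolar consonant /t/, so it assimilates in place to [n]. /ewiomtozanbonvuv/ → ewiontozanbonvuv.
Rule 4 (nasal place assimilation): /n/ precedes the labial consonant /b/, so it assimilates in place to [m]. /n/ precedes the labial consonant /v/, so it assimilates in place to [m]. /ewiontozanbonvuv/ → ewiontozambomvuv.
Rule 5 (final devoicing): /v/ is a voiced obstruent in word-final position, so it devoices to [f]. /ewiontozambomvuv/ → ewiontozambomvuf.

ewiontozambomvuf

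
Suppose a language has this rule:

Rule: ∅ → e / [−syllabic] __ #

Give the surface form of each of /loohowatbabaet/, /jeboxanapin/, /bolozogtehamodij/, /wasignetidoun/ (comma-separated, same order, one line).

loohowatbabaete, jeboxanapine, bolozogtehamodije, wasignetidoune

/loohowatbabaet/: the form ends in the consonant /t/, so [e] is inserted word-finally. → [loohowatbabaete].
/jeboxanapin/: the form ends in the consonant /n/, so [e] is inserted word-finally. → [jeboxanapine].
/bolozogtehamodij/: the form ends in the consonant /j/, so [e] is inserted word-finally. → [bolozogtehamodije].
/wasignetidoun/: the form ends in the consonant /n/, so [e] is inserted word-finally. → [wasignetidoune].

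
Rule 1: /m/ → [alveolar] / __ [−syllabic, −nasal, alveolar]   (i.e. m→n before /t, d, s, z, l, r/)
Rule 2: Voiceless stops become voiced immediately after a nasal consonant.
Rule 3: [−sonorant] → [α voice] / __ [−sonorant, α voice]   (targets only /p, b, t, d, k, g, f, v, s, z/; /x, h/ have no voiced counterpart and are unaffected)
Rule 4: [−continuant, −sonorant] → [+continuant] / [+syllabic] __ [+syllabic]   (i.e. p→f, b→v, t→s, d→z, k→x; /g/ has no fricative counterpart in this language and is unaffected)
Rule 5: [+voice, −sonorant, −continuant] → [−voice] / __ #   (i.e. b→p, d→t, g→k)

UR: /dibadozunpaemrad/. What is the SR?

divazozunbaenrat

Rule 1 (nasal place assimilation): /m/ precedes the alveolar consonant /r/, so it assimilates in place to [n]. /dibadozunpaemrad/ → dibadozunpaenrad.
Rule 2 (post-nasal voicing): /p/ is a voiceless stop immediately after the nasal /n/, so it voices to [b]. /dibadozunpaenrad/ → dibadozunbaenrad.
Rule 3 (regressive voicing assimilation): no segment meets the environment; /dibadozunbaenrad/ is unchanged.
Rule 4 (intervocalic spirantization): /b/ is a stop between vowels /i/ and /a/, so it spirantizes to the fricative [v]. /d/ is a stop between vowels /a/ and /o/, so it spirantizes to the fricative [z]. /dibadozunbaenrad/ → divazozunbaenrad.
Rule 5 (final devoicing): /d/ is a voiced stop in word-final position, so it devoices to [t]. /divazozunbaenrad/ → divazozunbaenrat.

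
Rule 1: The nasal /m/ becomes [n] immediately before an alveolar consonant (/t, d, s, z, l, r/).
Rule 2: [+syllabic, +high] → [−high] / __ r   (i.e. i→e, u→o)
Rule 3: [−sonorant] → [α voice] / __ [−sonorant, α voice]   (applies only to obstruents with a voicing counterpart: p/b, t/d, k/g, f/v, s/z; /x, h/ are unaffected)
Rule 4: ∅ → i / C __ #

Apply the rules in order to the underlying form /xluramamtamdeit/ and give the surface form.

Rule 1 (nasal place assimilation): /m/ precedes the alveolar consonant /t/, so it assimilates in place to [n]. /m/ precedes the alveolar consonant /d/, so it assimilates in place to [n]. /xluramamtamdeit/ → xluramantandeit.
Rule 2 (pre-rhotic lowering): /u/ is a high vowel immediately before /r/, so it lowers to [o]. /xluramantandeit/ → xloramantandeit.
Rule 3 (regressive voicing assimilation): no segment meets the environment; /xloramantandeit/ is unchanged.
Rule 4 (final i-epenthesis): the form ends in the consonant /t/, so [i] is inserted word-finally. /xloramantandeit/ → xloramantandeiti.

xloramantandeiti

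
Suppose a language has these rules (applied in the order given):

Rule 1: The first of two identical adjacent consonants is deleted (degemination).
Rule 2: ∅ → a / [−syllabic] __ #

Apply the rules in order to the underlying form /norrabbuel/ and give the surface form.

Rule 1 (degemination): /rr/ is a geminate; the first /r/ deletes. /bb/ is a geminate; the first /b/ deletes. /norrabbuel/ → norabuel.
Rule 2 (final a-epenthesis): the form ends in the consonant /l/, so [a] is inserted word-finally. /norabuel/ → norabuela.

norabuela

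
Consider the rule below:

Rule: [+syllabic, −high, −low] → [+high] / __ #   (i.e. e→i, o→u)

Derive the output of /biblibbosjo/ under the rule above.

biblibbosju

/o/ is a mid vowel in word-final position, so it raises to [u].
Surface form: [biblibbosju].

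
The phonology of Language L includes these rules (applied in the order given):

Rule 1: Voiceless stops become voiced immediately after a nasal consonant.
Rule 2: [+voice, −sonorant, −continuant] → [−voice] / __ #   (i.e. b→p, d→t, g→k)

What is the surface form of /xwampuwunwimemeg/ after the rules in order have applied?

Rule 1 (post-nasal voicing): /p/ is a voiceless stop immediately after the nasal /m/, so it voices to [b]. /xwampuwunwimemeg/ → xwambuwunwimemeg.
Rule 2 (final devoicing): /g/ is a voiced stop in word-final position, so it devoices to [k]. /xwambuwunwimemeg/ → xwambuwunwimemek.

xwambuwunwimemek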